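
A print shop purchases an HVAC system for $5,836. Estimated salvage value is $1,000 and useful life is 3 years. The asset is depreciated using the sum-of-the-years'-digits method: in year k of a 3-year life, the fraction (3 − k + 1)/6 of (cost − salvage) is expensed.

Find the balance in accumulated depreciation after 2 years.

$4,030

Depreciable base = $5,836 − $1,000 = $4,836.
Sum of the years' digits = 3+2+1 = 6.
Year 1: $4,836 × 3/6 = $2,418. Book value $3,418.
Year 2: $4,836 × 2/6 = $1,612. Book value $1,806.
Accumulated through year 2 = $5,836 − $1,806 = $4,030.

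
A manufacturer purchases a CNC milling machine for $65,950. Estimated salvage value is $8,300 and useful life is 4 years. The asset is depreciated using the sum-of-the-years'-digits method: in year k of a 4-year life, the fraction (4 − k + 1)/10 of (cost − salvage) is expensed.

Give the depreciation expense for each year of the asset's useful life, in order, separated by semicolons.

Depreciable base = $65,950 − $8,300 = $57,650.
Sum of the years' digits = 4+3+2+1 = 10.
Year 1: $57,650 × 4/10 = $23,060. Book value $42,890.
Year 2: $57,650 × 3/10 = $17,295. Book value $25,595.
Year 3: $57,650 × 2/10 = $11,530. Book value $14,065.
Year 4: $57,650 × 1/10 = $5,765. Book value $8,300.

$23,060; $17,295; $11,530; $5,765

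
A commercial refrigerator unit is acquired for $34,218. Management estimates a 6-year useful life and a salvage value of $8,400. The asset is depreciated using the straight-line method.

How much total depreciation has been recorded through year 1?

$4,303

Depreciable base = $34,218 − $8,400 = $25,818.
Annual expense = $25,818 / 6 = $4,303.
End of year 1: book value $29,915.
Accumulated through year 1 = $34,218 − $29,915 = $4,303.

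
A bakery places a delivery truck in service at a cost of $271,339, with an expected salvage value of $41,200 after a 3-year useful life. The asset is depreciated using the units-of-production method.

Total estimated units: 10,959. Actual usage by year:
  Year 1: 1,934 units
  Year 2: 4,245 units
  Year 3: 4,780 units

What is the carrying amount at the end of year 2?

$141,580

Depreciable base = $271,339 − $41,200 = $230,139.
Rate = $230,139 / 10,959 units = $21 per unit.
Year 1: 1,934 × $21 = $40,614. Book value $230,725.
Year 2: 4,245 × $21 = $89,145. Book value $141,580.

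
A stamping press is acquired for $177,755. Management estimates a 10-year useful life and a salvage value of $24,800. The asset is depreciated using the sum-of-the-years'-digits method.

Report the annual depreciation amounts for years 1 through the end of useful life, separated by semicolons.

Depreciable base = $177,755 − $24,800 = $152,955.
Sum of the years' digits = 10+9+8+7+6+5+4+3+2+1 = 55.
Year 1: $152,955 × 10/55 = $27,810. Book value $149,945.
Year 2: $152,955 × 9/55 = $25,029. Book value $124,916.
Year 3: $152,955 × 8/55 = $22,248. Book value $102,668.
Year 4: $152,955 × 7/55 = $19,467. Book value $83,201.
Year 5: $152,955 × 6/55 = $16,686. Book value $66,515.
Year 6: $152,955 × 5/55 = $13,905. Book value $52,610.
Year 7: $152,955 × 4/55 = $11,124. Book value $41,486.
Year 8: $152,955 × 3/55 = $8,343. Book value $33,143.
Year 9: $152,955 × 2/55 = $5,562. Book value $27,581.
Year 10: $152,955 × 1/55 = $2,781. Book value $24,800.

$27,810; $25,029; $22,248; $19,467; $16,686; $13,905; $11,124; $8,343; $5,562; $2,781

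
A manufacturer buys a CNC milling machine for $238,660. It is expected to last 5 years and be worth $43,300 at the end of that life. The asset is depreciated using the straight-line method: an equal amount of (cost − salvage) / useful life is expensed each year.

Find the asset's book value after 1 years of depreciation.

$199,588

Depreciable base = $238,660 − $43,300 = $195,360.
Annual expense = $195,360 / 5 = $39,072.
End of year 1: book value $199,588.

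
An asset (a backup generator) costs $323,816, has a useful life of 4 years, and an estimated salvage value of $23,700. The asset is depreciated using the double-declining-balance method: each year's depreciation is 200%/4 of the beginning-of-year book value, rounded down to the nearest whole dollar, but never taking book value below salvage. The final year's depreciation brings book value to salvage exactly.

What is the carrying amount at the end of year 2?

Depreciable base = $323,816 − $23,700 = $300,116.
Year 1: ⌊$323,816 × 200%/4⌋ = $161,908. Book value $161,908.
Year 2: ⌊$161,908 × 200%/4⌋ = $80,954. Book value $80,954.

$80,954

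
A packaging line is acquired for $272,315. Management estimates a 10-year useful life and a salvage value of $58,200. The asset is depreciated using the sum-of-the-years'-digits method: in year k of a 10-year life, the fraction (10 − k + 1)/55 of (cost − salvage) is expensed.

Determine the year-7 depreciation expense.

$15,572

Depreciable base = $272,315 − $58,200 = $214,115.
Sum of the years' digits = 10+9+8+7+6+5+4+3+2+1 = 55.
Year 1: $214,115 × 10/55 = $38,930. Book value $233,385.
Year 2: $214,115 × 9/55 = $35,037. Book value $198,348.
Year 3: $214,115 × 8/55 = $31,144. Book value $167,204.
Year 4: $214,115 × 7/55 = $27,251. Book value $139,953.
Year 5: $214,115 × 6/55 = $23,358. Book value $116,595.
Year 6: $214,115 × 5/55 = $19,465. Book value $97,130.
Year 7: $214,115 × 4/55 = $15,572. Book value $81,558.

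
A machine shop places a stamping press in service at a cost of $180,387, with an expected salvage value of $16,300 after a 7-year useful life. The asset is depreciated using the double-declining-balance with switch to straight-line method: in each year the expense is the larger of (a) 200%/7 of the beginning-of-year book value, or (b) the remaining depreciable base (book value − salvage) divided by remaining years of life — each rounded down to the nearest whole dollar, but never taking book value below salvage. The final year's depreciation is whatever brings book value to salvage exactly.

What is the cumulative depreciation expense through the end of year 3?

Depreciable base = $180,387 − $16,300 = $164,087.
Year 1: DB = ⌊$180,387 × 200%/7⌋ = $51,539; SL = ⌊$164,087/7⌋ = $23,441 → take DB $51,539. Book value $128,848.
Year 2: DB = ⌊$128,848 × 200%/7⌋ = $36,813; SL = ⌊$112,548/6⌋ = $18,758 → take DB $36,813. Book value $92,035.
Year 3: DB = ⌊$92,035 × 200%/7⌋ = $26,295; SL = ⌊$75,735/5⌋ = $15,147 → take DB $26,295. Book value $65,740.
Accumulated through year 3 = $180,387 − $65,740 = $114,647.

$114,647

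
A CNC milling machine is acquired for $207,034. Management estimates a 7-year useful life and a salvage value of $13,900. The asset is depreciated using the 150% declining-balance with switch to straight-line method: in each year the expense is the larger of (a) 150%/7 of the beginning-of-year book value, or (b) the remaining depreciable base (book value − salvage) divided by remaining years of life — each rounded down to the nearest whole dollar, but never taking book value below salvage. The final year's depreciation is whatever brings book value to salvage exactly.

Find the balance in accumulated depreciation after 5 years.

Depreciable base = $207,034 − $13,900 = $193,134.
Year 1: DB = ⌊$207,034 × 150%/7⌋ = $44,364; SL = ⌊$193,134/7⌋ = $27,590 → take DB $44,364. Book value $162,670.
Year 2: DB = ⌊$162,670 × 150%/7⌋ = $34,857; SL = ⌊$148,770/6⌋ = $24,795 → take DB $34,857. Book value $127,813.
Year 3: DB = ⌊$127,813 × 150%/7⌋ = $27,388; SL = ⌊$113,913/5⌋ = $22,782 → take DB $27,388. Book value $100,425.
Year 4: DB = ⌊$100,425 × 150%/7⌋ = $21,519; SL = ⌊$86,525/4⌋ = $21,631 → take SL $21,631. Book value $78,794.
Year 5: DB = ⌊$78,794 × 150%/7⌋ = $16,884; SL = ⌊$64,894/3⌋ = $21,631 → take SL $21,631. Book value $57,163.
Accumulated through year 5 = $207,034 − $57,163 = $149,871.

$149,871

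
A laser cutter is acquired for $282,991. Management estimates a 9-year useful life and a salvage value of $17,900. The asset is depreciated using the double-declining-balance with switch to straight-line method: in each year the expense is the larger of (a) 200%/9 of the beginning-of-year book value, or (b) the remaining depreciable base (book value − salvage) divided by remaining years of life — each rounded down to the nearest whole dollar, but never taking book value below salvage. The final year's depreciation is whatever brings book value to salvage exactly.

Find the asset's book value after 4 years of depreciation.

Depreciable base = $282,991 − $17,900 = $265,091.
Year 1: DB = ⌊$282,991 × 200%/9⌋ = $62,886; SL = ⌊$265,091/9⌋ = $29,454 → take DB $62,886. Book value $220,105.
Year 2: DB = ⌊$220,105 × 200%/9⌋ = $48,912; SL = ⌊$202,205/8⌋ = $25,275 → take DB $48,912. Book value $171,193.
Year 3: DB = ⌊$171,193 × 200%/9⌋ = $38,042; SL = ⌊$153,293/7⌋ = $21,899 → take DB $38,042. Book value $133,151.
Year 4: DB = ⌊$133,151 × 200%/9⌋ = $29,589; SL = ⌊$115,251/6⌋ = $19,208 → take DB $29,589. Book value $103,562.

$103,562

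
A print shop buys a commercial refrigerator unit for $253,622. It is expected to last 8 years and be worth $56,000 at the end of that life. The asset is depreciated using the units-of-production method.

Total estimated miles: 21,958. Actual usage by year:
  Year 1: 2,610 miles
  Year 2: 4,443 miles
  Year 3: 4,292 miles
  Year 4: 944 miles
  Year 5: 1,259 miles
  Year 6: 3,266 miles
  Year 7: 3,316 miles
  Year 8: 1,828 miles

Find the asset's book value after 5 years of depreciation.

Depreciable base = $253,622 − $56,000 = $197,622.
Rate = $197,622 / 21,958 miles = $9 per mile.
Year 1: 2,610 × $9 = $23,490. Book value $230,132.
Year 2: 4,443 × $9 = $39,987. Book value $190,145.
Year 3: 4,292 × $9 = $38,628. Book value $151,517.
Year 4: 944 × $9 = $8,496. Book value $143,021.
Year 5: 1,259 × $9 = $11,331. Book value $131,690.

$131,690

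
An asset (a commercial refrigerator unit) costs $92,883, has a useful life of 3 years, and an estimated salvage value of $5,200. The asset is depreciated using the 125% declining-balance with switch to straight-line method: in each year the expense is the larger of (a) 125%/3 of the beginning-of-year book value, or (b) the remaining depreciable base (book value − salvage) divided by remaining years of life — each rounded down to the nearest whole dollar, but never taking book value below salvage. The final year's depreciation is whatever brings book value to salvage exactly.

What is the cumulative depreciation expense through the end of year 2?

$63,192

Depreciable base = $92,883 − $5,200 = $87,683.
Year 1: DB = ⌊$92,883 × 125%/3⌋ = $38,701; SL = ⌊$87,683/3⌋ = $29,227 → take DB $38,701. Book value $54,182.
Year 2: DB = ⌊$54,182 × 125%/3⌋ = $22,575; SL = ⌊$48,982/2⌋ = $24,491 → take SL $24,491. Book value $29,691.
Accumulated through year 2 = $92,883 − $29,691 = $63,192.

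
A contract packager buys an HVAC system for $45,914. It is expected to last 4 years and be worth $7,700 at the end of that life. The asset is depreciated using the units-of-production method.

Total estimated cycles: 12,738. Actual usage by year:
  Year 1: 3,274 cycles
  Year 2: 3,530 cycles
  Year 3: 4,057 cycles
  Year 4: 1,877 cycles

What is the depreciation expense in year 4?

Depreciable base = $45,914 − $7,700 = $38,214.
Rate = $38,214 / 12,738 cycles = $3 per cycle.
Year 1: 3,274 × $3 = $9,822. Book value $36,092.
Year 2: 3,530 × $3 = $10,590. Book value $25,502.
Year 3: 4,057 × $3 = $12,171. Book value $13,331.
Year 4: 1,877 × $3 = $5,631. Book value $7,700.

$5,631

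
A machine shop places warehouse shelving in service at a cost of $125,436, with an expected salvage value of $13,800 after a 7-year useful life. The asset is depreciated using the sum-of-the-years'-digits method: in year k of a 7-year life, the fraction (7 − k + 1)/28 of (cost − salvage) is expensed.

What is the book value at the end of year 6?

$17,787

Depreciable base = $125,436 − $13,800 = $111,636.
Sum of the years' digits = 7+6+5+4+3+2+1 = 28.
Year 1: $111,636 × 7/28 = $27,909. Book value $97,527.
Year 2: $111,636 × 6/28 = $23,922. Book value $73,605.
Year 3: $111,636 × 5/28 = $19,935. Book value $53,670.
Year 4: $111,636 × 4/28 = $15,948. Book value $37,722.
Year 5: $111,636 × 3/28 = $11,961. Book value $25,761.
Year 6: $111,636 × 2/28 = $7,974. Book value $17,787.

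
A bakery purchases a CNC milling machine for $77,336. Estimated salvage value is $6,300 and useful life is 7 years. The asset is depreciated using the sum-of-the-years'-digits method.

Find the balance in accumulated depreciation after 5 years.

Depreciable base = $77,336 − $6,300 = $71,036.
Sum of the years' digits = 7+6+5+4+3+2+1 = 28.
Year 1: $71,036 × 7/28 = $17,759. Book value $59,577.
Year 2: $71,036 × 6/28 = $15,222. Book value $44,355.
Year 3: $71,036 × 5/28 = $12,685. Book value $31,670.
Year 4: $71,036 × 4/28 = $10,148. Book value $21,522.
Year 5: $71,036 × 3/28 = $7,611. Book value $13,911.
Accumulated through year 5 = $77,336 − $13,911 = $63,425.

$63,425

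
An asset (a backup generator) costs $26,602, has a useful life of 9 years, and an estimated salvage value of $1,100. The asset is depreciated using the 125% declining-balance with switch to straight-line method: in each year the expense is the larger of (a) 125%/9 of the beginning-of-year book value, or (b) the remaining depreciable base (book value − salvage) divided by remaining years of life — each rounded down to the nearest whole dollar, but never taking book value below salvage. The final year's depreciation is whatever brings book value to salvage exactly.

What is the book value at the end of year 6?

$9,044

Depreciable base = $26,602 − $1,100 = $25,502.
Year 1: DB = ⌊$26,602 × 125%/9⌋ = $3,694; SL = ⌊$25,502/9⌋ = $2,833 → take DB $3,694. Book value $22,908.
Year 2: DB = ⌊$22,908 × 125%/9⌋ = $3,181; SL = ⌊$21,808/8⌋ = $2,726 → take DB $3,181. Book value $19,727.
Year 3: DB = ⌊$19,727 × 125%/9⌋ = $2,739; SL = ⌊$18,627/7⌋ = $2,661 → take DB $2,739. Book value $16,988.
Year 4: DB = ⌊$16,988 × 125%/9⌋ = $2,359; SL = ⌊$15,888/6⌋ = $2,648 → take SL $2,648. Book value $14,340.
Year 5: DB = ⌊$14,340 × 125%/9⌋ = $1,991; SL = ⌊$13,240/5⌋ = $2,648 → take SL $2,648. Book value $11,692.
Year 6: DB = ⌊$11,692 × 125%/9⌋ = $1,623; SL = ⌊$10,592/4⌋ = $2,648 → take SL $2,648. Book value $9,044.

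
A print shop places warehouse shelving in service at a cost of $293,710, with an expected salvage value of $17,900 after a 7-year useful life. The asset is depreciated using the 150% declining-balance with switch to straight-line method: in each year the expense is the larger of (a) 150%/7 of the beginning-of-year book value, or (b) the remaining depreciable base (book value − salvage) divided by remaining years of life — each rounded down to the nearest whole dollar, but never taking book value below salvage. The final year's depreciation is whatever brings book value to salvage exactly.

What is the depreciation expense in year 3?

Depreciable base = $293,710 − $17,900 = $275,810.
Year 1: DB = ⌊$293,710 × 150%/7⌋ = $62,937; SL = ⌊$275,810/7⌋ = $39,401 → take DB $62,937. Book value $230,773.
Year 2: DB = ⌊$230,773 × 150%/7⌋ = $49,451; SL = ⌊$212,873/6⌋ = $35,478 → take DB $49,451. Book value $181,322.
Year 3: DB = ⌊$181,322 × 150%/7⌋ = $38,854; SL = ⌊$163,422/5⌋ = $32,684 → take DB $38,854. Book value $142,468.

$38,854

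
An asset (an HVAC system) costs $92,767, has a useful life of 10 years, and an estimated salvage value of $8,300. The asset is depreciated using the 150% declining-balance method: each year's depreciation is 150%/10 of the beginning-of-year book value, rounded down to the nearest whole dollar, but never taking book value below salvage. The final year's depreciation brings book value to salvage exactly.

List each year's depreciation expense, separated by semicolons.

$13,915; $11,827; $10,053; $8,545; $7,264; $6,174; $5,248; $4,461; $3,792; $13,188

Depreciable base = $92,767 − $8,300 = $84,467.
Year 1: ⌊$92,767 × 150%/10⌋ = $13,915. Book value $78,852.
Year 2: ⌊$78,852 × 150%/10⌋ = $11,827. Book value $67,025.
Year 3: ⌊$67,025 × 150%/10⌋ = $10,053. Book value $56,972.
Year 4: ⌊$56,972 × 150%/10⌋ = $8,545. Book value $48,427.
Year 5: ⌊$48,427 × 150%/10⌋ = $7,264. Book value $41,163.
Year 6: ⌊$41,163 × 150%/10⌋ = $6,174. Book value $34,989.
Year 7: ⌊$34,989 × 150%/10⌋ = $5,248. Book value $29,741.
Year 8: ⌊$29,741 × 150%/10⌋ = $4,461. Book value $25,280.
Year 9: ⌊$25,280 × 150%/10⌋ = $3,792. Book value $21,488.
Year 10 (final): $21,488 − $8,300 = $13,188. Book value $8,300.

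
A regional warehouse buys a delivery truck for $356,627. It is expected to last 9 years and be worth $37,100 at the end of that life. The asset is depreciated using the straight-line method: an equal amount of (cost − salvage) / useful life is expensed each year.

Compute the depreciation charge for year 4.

Depreciable base = $356,627 − $37,100 = $319,527.
Annual expense = $319,527 / 9 = $35,503.

$35,503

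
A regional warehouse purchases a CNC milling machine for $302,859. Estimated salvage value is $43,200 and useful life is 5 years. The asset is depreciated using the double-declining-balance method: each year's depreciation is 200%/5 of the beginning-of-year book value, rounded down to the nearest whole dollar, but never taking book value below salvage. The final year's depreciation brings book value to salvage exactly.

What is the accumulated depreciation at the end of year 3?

$237,441

Depreciable base = $302,859 − $43,200 = $259,659.
Year 1: ⌊$302,859 × 200%/5⌋ = $121,143. Book value $181,716.
Year 2: ⌊$181,716 × 200%/5⌋ = $72,686. Book value $109,030.
Year 3: ⌊$109,030 × 200%/5⌋ = $43,612. Book value $65,418.
Accumulated through year 3 = $302,859 − $65,418 = $237,441.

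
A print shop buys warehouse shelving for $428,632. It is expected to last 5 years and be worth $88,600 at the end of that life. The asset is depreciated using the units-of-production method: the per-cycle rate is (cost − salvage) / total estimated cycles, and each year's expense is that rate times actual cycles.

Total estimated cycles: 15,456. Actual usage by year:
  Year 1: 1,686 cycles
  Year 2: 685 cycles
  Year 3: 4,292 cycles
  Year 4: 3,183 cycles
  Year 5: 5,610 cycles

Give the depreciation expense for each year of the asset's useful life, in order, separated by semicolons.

Depreciable base = $428,632 − $88,600 = $340,032.
Rate = $340,032 / 15,456 cycles = $22 per cycle.
Year 1: 1,686 × $22 = $37,092. Book value $391,540.
Year 2: 685 × $22 = $15,070. Book value $376,470.
Year 3: 4,292 × $22 = $94,424. Book value $282,046.
Year 4: 3,183 × $22 = $70,026. Book value $212,020.
Year 5: 5,610 × $22 = $123,420. Book value $88,600.

$37,092; $15,070; $94,424; $70,026; $123,420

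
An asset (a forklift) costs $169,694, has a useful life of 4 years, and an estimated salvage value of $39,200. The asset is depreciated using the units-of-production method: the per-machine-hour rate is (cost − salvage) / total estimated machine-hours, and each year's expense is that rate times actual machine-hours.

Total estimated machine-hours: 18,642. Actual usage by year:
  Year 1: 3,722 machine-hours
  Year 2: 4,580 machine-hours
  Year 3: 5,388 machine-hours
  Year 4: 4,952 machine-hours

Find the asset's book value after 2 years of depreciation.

$111,580

Depreciable base = $169,694 − $39,200 = $130,494.
Rate = $130,494 / 18,642 machine-hours = $7 per machine-hour.
Year 1: 3,722 × $7 = $26,054. Book value $143,640.
Year 2: 4,580 × $7 = $32,060. Book value $111,580.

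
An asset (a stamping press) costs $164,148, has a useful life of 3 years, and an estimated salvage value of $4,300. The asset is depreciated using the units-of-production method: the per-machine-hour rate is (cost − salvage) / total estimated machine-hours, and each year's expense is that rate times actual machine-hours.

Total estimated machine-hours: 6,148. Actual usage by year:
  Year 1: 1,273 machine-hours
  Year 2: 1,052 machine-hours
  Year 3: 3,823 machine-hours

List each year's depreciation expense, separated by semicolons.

$33,098; $27,352; $99,398

Depreciable base = $164,148 − $4,300 = $159,848.
Rate = $159,848 / 6,148 machine-hours = $26 per machine-hour.
Year 1: 1,273 × $26 = $33,098. Book value $131,050.
Year 2: 1,052 × $26 = $27,352. Book value $103,698.
Year 3: 3,823 × $26 = $99,398. Book value $4,300.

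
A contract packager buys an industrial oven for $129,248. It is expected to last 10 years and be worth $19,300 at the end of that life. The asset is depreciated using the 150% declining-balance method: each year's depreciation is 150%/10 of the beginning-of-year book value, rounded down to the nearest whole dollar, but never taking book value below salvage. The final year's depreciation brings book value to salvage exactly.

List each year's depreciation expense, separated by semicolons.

$19,387; $16,479; $14,007; $11,906; $10,120; $8,602; $7,312; $6,215; $5,283; $10,637

Depreciable base = $129,248 − $19,300 = $109,948.
Year 1: ⌊$129,248 × 150%/10⌋ = $19,387. Book value $109,861.
Year 2: ⌊$109,861 × 150%/10⌋ = $16,479. Book value $93,382.
Year 3: ⌊$93,382 × 150%/10⌋ = $14,007. Book value $79,375.
Year 4: ⌊$79,375 × 150%/10⌋ = $11,906. Book value $67,469.
Year 5: ⌊$67,469 × 150%/10⌋ = $10,120. Book value $57,349.
Year 6: ⌊$57,349 × 150%/10⌋ = $8,602. Book value $48,747.
Year 7: ⌊$48,747 × 150%/10⌋ = $7,312. Book value $41,435.
Year 8: ⌊$41,435 × 150%/10⌋ = $6,215. Book value $35,220.
Year 9: ⌊$35,220 × 150%/10⌋ = $5,283. Book value $29,937.
Year 10 (final): $29,937 − $19,300 = $10,637. Book value $19,300.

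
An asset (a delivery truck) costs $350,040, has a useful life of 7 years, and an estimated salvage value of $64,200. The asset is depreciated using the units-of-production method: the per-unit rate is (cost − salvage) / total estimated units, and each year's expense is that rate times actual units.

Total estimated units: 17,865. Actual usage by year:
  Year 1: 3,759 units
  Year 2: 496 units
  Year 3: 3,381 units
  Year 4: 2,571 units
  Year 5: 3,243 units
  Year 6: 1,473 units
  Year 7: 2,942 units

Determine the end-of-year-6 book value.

$111,272

Depreciable base = $350,040 − $64,200 = $285,840.
Rate = $285,840 / 17,865 units = $16 per unit.
Year 1: 3,759 × $16 = $60,144. Book value $289,896.
Year 2: 496 × $16 = $7,936. Book value $281,960.
Year 3: 3,381 × $16 = $54,096. Book value $227,864.
Year 4: 2,571 × $16 = $41,136. Book value $186,728.
Year 5: 3,243 × $16 = $51,888. Book value $134,840.
Year 6: 1,473 × $16 = $23,568. Book value $111,272.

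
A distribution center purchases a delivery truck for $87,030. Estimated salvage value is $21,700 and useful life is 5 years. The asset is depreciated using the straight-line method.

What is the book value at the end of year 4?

Depreciable base = $87,030 − $21,700 = $65,330.
Annual expense = $65,330 / 5 = $13,066.
End of year 1: book value $73,964.
End of year 2: book value $60,898.
End of year 3: book value $47,832.
End of year 4: book value $34,766.

$34,766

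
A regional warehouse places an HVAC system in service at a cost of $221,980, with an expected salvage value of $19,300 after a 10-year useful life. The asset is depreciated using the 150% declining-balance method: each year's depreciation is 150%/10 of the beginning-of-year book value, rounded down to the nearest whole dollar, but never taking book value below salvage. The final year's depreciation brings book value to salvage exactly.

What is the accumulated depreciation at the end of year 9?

Depreciable base = $221,980 − $19,300 = $202,680.
Year 1: ⌊$221,980 × 150%/10⌋ = $33,297. Book value $188,683.
Year 2: ⌊$188,683 × 150%/10⌋ = $28,302. Book value $160,381.
Year 3: ⌊$160,381 × 150%/10⌋ = $24,057. Book value $136,324.
Year 4: ⌊$136,324 × 150%/10⌋ = $20,448. Book value $115,876.
Year 5: ⌊$115,876 × 150%/10⌋ = $17,381. Book value $98,495.
Year 6: ⌊$98,495 × 150%/10⌋ = $14,774. Book value $83,721.
Year 7: ⌊$83,721 × 150%/10⌋ = $12,558. Book value $71,163.
Year 8: ⌊$71,163 × 150%/10⌋ = $10,674. Book value $60,489.
Year 9: ⌊$60,489 × 150%/10⌋ = $9,073. Book value $51,416.
Accumulated through year 9 = $221,980 − $51,416 = $170,564.

$170,564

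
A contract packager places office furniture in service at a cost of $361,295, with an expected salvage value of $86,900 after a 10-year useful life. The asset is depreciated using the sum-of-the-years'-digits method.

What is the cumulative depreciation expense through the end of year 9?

$269,406

Depreciable base = $361,295 − $86,900 = $274,395.
Sum of the years' digits = 10+9+8+7+6+5+4+3+2+1 = 55.
Year 1: $274,395 × 10/55 = $49,890. Book value $311,405.
Year 2: $274,395 × 9/55 = $44,901. Book value $266,504.
Year 3: $274,395 × 8/55 = $39,912. Book value $226,592.
Year 4: $274,395 × 7/55 = $34,923. Book value $191,669.
Year 5: $274,395 × 6/55 = $29,934. Book value $161,735.
Year 6: $274,395 × 5/55 = $24,945. Book value $136,790.
Year 7: $274,395 × 4/55 = $19,956. Book value $116,834.
Year 8: $274,395 × 3/55 = $14,967. Book value $101,867.
Year 9: $274,395 × 2/55 = $9,978. Book value $91,889.
Accumulated through year 9 = $361,295 − $91,889 = $269,406.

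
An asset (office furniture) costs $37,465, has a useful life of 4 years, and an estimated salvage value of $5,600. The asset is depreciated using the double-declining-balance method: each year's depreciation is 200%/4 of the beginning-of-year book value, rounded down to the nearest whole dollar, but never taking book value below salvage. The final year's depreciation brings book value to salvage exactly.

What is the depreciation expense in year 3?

Depreciable base = $37,465 − $5,600 = $31,865.
Year 1: ⌊$37,465 × 200%/4⌋ = $18,732. Book value $18,733.
Year 2: ⌊$18,733 × 200%/4⌋ = $9,366. Book value $9,367.
Year 3: ⌊$9,367 × 200%/4⌋ = $4,683, capped at $3,767. Book value $5,600.

$3,767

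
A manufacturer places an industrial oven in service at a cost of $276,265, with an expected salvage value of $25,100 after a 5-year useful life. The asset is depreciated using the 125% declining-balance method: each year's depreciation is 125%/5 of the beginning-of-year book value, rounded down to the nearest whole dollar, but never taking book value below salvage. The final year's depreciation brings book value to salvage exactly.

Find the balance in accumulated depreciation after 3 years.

Depreciable base = $276,265 − $25,100 = $251,165.
Year 1: ⌊$276,265 × 125%/5⌋ = $69,066. Book value $207,199.
Year 2: ⌊$207,199 × 125%/5⌋ = $51,799. Book value $155,400.
Year 3: ⌊$155,400 × 125%/5⌋ = $38,850. Book value $116,550.
Accumulated through year 3 = $276,265 − $116,550 = $159,715.

$159,715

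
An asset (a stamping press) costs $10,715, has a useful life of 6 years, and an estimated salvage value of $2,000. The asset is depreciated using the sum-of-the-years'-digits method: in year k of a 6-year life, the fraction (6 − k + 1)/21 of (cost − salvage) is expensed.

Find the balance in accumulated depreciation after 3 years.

$6,225

Depreciable base = $10,715 − $2,000 = $8,715.
Sum of the years' digits = 6+5+4+3+2+1 = 21.
Year 1: $8,715 × 6/21 = $2,490. Book value $8,225.
Year 2: $8,715 × 5/21 = $2,075. Book value $6,150.
Year 3: $8,715 × 4/21 = $1,660. Book value $4,490.
Accumulated through year 3 = $10,715 − $4,490 = $6,225.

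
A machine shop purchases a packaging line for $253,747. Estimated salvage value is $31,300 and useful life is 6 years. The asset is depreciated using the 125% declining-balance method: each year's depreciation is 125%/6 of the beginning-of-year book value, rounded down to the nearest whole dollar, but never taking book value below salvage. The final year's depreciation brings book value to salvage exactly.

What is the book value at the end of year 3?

$125,902

Depreciable base = $253,747 − $31,300 = $222,447.
Year 1: ⌊$253,747 × 125%/6⌋ = $52,863. Book value $200,884.
Year 2: ⌊$200,884 × 125%/6⌋ = $41,850. Book value $159,034.
Year 3: ⌊$159,034 × 125%/6⌋ = $33,132. Book value $125,902.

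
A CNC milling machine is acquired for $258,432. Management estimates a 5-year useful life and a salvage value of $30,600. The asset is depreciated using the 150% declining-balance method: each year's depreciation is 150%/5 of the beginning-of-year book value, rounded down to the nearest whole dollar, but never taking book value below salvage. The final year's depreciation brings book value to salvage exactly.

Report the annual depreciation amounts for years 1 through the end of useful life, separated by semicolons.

Depreciable base = $258,432 − $30,600 = $227,832.
Year 1: ⌊$258,432 × 150%/5⌋ = $77,529. Book value $180,903.
Year 2: ⌊$180,903 × 150%/5⌋ = $54,270. Book value $126,633.
Year 3: ⌊$126,633 × 150%/5⌋ = $37,989. Book value $88,644.
Year 4: ⌊$88,644 × 150%/5⌋ = $26,593. Book value $62,051.
Year 5 (final): $62,051 − $30,600 = $31,451. Book value $30,600.

$77,529; $54,270; $37,989; $26,593; $31,451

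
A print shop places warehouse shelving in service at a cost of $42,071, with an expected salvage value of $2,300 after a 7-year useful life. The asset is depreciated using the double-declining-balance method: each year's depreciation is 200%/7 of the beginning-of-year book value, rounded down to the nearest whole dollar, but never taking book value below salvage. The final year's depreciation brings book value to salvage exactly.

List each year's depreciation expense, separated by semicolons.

$12,020; $8,586; $6,132; $4,380; $3,129; $2,235; $3,289

Depreciable base = $42,071 − $2,300 = $39,771.
Year 1: ⌊$42,071 × 200%/7⌋ = $12,020. Book value $30,051.
Year 2: ⌊$30,051 × 200%/7⌋ = $8,586. Book value $21,465.
Year 3: ⌊$21,465 × 200%/7⌋ = $6,132. Book value $15,333.
Year 4: ⌊$15,333 × 200%/7⌋ = $4,380. Book value $10,953.
Year 5: ⌊$10,953 × 200%/7⌋ = $3,129. Book value $7,824.
Year 6: ⌊$7,824 × 200%/7⌋ = $2,235. Book value $5,589.
Year 7 (final): $5,589 − $2,300 = $3,289. Book value $2,300.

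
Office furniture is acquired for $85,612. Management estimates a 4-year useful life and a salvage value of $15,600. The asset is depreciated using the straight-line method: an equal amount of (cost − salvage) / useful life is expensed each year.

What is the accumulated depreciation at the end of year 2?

Depreciable base = $85,612 − $15,600 = $70,012.
Annual expense = $70,012 / 4 = $17,503.
End of year 1: book value $68,109.
End of year 2: book value $50,606.
Accumulated through year 2 = $85,612 − $50,606 = $35,006.

$35,006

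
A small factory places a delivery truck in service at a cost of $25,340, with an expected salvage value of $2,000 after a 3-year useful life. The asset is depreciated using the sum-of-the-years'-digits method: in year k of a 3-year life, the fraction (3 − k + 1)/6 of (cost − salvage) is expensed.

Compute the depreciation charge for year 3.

$3,890

Depreciable base = $25,340 − $2,000 = $23,340.
Sum of the years' digits = 3+2+1 = 6.
Year 1: $23,340 × 3/6 = $11,670. Book value $13,670.
Year 2: $23,340 × 2/6 = $7,780. Book value $5,890.
Year 3: $23,340 × 1/6 = $3,890. Book value $2,000.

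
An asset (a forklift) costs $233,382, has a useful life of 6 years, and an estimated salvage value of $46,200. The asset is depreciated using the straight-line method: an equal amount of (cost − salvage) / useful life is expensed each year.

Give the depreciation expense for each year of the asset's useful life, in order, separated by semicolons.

Depreciable base = $233,382 − $46,200 = $187,182.
Annual expense = $187,182 / 6 = $31,197.
End of year 1: book value $202,185.
End of year 2: book value $170,988.
End of year 3: book value $139,791.
End of year 4: book value $108,594.
End of year 5: book value $77,397.
End of year 6: book value $46,200.

$31,197; $31,197; $31,197; $31,197; $31,197; $31,197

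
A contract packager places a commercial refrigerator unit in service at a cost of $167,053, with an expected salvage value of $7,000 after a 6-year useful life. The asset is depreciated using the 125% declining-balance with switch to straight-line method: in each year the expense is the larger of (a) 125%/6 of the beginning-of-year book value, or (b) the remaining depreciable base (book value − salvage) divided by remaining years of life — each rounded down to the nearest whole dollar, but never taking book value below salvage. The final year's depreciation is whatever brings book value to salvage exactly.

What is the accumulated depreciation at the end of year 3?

$86,778

Depreciable base = $167,053 − $7,000 = $160,053.
Year 1: DB = ⌊$167,053 × 125%/6⌋ = $34,802; SL = ⌊$160,053/6⌋ = $26,675 → take DB $34,802. Book value $132,251.
Year 2: DB = ⌊$132,251 × 125%/6⌋ = $27,552; SL = ⌊$125,251/5⌋ = $25,050 → take DB $27,552. Book value $104,699.
Year 3: DB = ⌊$104,699 × 125%/6⌋ = $21,812; SL = ⌊$97,699/4⌋ = $24,424 → take SL $24,424. Book value $80,275.
Accumulated through year 3 = $167,053 − $80,275 = $86,778.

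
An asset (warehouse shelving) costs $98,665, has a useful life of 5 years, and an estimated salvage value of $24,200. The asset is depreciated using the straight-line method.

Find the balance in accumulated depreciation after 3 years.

$44,679

Depreciable base = $98,665 − $24,200 = $74,465.
Annual expense = $74,465 / 5 = $14,893.
End of year 1: book value $83,772.
End of year 2: book value $68,879.
End of year 3: book value $53,986.
Accumulated through year 3 = $98,665 − $53,986 = $44,679.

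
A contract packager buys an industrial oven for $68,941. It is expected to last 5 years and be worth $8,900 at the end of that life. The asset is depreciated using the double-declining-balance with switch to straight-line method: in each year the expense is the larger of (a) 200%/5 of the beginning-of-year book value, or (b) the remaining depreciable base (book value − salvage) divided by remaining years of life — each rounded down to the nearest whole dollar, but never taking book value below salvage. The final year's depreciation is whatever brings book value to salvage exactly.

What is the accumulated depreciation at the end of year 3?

$54,049

Depreciable base = $68,941 − $8,900 = $60,041.
Year 1: DB = ⌊$68,941 × 200%/5⌋ = $27,576; SL = ⌊$60,041/5⌋ = $12,008 → take DB $27,576. Book value $41,365.
Year 2: DB = ⌊$41,365 × 200%/5⌋ = $16,546; SL = ⌊$32,465/4⌋ = $8,116 → take DB $16,546. Book value $24,819.
Year 3: DB = ⌊$24,819 × 200%/5⌋ = $9,927; SL = ⌊$15,919/3⌋ = $5,306 → take DB $9,927. Book value $14,892.
Accumulated through year 3 = $68,941 − $14,892 = $54,049.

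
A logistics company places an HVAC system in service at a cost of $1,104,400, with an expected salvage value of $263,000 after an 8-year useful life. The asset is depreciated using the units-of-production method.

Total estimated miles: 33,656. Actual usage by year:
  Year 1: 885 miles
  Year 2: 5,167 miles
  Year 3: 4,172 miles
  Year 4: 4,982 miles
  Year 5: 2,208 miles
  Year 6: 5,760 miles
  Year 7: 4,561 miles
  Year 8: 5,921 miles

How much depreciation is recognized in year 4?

Depreciable base = $1,104,400 − $263,000 = $841,400.
Rate = $841,400 / 33,656 miles = $25 per mile.
Year 1: 885 × $25 = $22,125. Book value $1,082,275.
Year 2: 5,167 × $25 = $129,175. Book value $953,100.
Year 3: 4,172 × $25 = $104,300. Book value $848,800.
Year 4: 4,982 × $25 = $124,550. Book value $724,250.

$124,550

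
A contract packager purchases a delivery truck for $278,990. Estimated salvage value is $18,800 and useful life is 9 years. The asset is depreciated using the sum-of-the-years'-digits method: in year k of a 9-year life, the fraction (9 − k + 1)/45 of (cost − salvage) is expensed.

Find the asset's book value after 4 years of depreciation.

Depreciable base = $278,990 − $18,800 = $260,190.
Sum of the years' digits = 9+8+7+6+5+4+3+2+1 = 45.
Year 1: $260,190 × 9/45 = $52,038. Book value $226,952.
Year 2: $260,190 × 8/45 = $46,256. Book value $180,696.
Year 3: $260,190 × 7/45 = $40,474. Book value $140,222.
Year 4: $260,190 × 6/45 = $34,692. Book value $105,530.

$105,530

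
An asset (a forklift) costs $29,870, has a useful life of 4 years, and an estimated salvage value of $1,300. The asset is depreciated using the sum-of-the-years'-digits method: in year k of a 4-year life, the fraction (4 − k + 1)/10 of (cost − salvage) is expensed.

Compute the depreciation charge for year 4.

$2,857

Depreciable base = $29,870 − $1,300 = $28,570.
Sum of the years' digits = 4+3+2+1 = 10.
Year 1: $28,570 × 4/10 = $11,428. Book value $18,442.
Year 2: $28,570 × 3/10 = $8,571. Book value $9,871.
Year 3: $28,570 × 2/10 = $5,714. Book value $4,157.
Year 4: $28,570 × 1/10 = $2,857. Book value $1,300.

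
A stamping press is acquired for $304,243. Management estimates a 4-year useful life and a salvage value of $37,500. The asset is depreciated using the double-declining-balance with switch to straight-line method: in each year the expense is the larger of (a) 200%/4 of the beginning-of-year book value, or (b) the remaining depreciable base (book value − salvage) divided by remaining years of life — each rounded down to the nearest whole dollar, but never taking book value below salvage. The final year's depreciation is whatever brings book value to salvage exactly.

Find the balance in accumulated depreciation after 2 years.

Depreciable base = $304,243 − $37,500 = $266,743.
Year 1: DB = ⌊$304,243 × 200%/4⌋ = $152,121; SL = ⌊$266,743/4⌋ = $66,685 → take DB $152,121. Book value $152,122.
Year 2: DB = ⌊$152,122 × 200%/4⌋ = $76,061; SL = ⌊$114,622/3⌋ = $38,207 → take DB $76,061. Book value $76,061.
Accumulated through year 2 = $304,243 − $76,061 = $228,182.

$228,182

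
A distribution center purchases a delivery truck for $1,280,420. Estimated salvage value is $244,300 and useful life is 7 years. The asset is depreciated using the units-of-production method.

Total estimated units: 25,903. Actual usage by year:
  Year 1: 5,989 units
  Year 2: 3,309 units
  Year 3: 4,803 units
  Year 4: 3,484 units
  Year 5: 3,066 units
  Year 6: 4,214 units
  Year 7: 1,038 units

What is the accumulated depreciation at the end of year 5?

Depreciable base = $1,280,420 − $244,300 = $1,036,120.
Rate = $1,036,120 / 25,903 units = $40 per unit.
Year 1: 5,989 × $40 = $239,560. Book value $1,040,860.
Year 2: 3,309 × $40 = $132,360. Book value $908,500.
Year 3: 4,803 × $40 = $192,120. Book value $716,380.
Year 4: 3,484 × $40 = $139,360. Book value $577,020.
Year 5: 3,066 × $40 = $122,640. Book value $454,380.
Accumulated through year 5 = $1,280,420 − $454,380 = $826,040.

$826,040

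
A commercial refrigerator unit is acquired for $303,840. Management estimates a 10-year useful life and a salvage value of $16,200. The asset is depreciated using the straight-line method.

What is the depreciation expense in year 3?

$28,764

Depreciable base = $303,840 − $16,200 = $287,640.
Annual expense = $287,640 / 10 = $28,764.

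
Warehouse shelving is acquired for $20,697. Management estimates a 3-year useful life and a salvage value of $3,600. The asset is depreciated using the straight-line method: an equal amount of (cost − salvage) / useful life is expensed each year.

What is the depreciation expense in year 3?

$5,699

Depreciable base = $20,697 − $3,600 = $17,097.
Annual expense = $17,097 / 3 = $5,699.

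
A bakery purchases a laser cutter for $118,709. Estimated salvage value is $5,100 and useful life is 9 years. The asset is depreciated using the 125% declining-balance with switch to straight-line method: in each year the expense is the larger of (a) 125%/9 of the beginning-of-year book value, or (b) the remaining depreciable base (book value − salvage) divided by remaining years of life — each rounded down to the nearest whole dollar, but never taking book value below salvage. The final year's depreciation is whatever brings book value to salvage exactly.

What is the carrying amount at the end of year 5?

$52,234

Depreciable base = $118,709 − $5,100 = $113,609.
Year 1: DB = ⌊$118,709 × 125%/9⌋ = $16,487; SL = ⌊$113,609/9⌋ = $12,623 → take DB $16,487. Book value $102,222.
Year 2: DB = ⌊$102,222 × 125%/9⌋ = $14,197; SL = ⌊$97,122/8⌋ = $12,140 → take DB $14,197. Book value $88,025.
Year 3: DB = ⌊$88,025 × 125%/9⌋ = $12,225; SL = ⌊$82,925/7⌋ = $11,846 → take DB $12,225. Book value $75,800.
Year 4: DB = ⌊$75,800 × 125%/9⌋ = $10,527; SL = ⌊$70,700/6⌋ = $11,783 → take SL $11,783. Book value $64,017.
Year 5: DB = ⌊$64,017 × 125%/9⌋ = $8,891; SL = ⌊$58,917/5⌋ = $11,783 → take SL $11,783. Book value $52,234.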